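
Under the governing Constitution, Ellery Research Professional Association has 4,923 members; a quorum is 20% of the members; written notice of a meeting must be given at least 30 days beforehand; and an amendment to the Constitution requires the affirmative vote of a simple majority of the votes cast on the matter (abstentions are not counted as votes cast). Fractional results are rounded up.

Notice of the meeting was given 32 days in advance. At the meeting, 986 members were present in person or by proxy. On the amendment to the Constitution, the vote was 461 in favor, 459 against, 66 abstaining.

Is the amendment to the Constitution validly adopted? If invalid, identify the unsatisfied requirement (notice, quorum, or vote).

Valid — all requirements satisfied.

Notice: 32 days given; 30 required. Satisfied.
Quorum: 20% of 4,923 = 984.60, rounded up to 985; 986 present. Satisfied.
Vote: requires a majority of the votes cast (986 − 66 abstaining = 920); a majority of 920 is 461, so 461 needed; 461 in favor. Satisfied.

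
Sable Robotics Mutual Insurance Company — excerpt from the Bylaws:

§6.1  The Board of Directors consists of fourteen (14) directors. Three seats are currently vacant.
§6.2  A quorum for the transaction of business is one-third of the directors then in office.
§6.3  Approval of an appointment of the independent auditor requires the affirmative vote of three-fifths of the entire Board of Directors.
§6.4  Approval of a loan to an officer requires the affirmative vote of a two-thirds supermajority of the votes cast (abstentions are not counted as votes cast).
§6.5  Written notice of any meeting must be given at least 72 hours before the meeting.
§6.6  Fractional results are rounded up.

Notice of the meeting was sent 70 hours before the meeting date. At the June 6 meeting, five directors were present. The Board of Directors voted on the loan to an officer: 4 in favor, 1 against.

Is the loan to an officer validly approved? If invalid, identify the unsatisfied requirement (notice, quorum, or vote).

Notice: 70 hours given; 72 required (70 < 72). Not satisfied.
Quorum: 5 present; quorum is 4. Satisfied.
Vote: the loan to an officer requires two-thirds of the votes cast (5). 2/3 of 5 = 3.33, rounded up to 4, so 4 affirmative votes are needed; 4 voted in favor. Satisfied.

Invalid — notice requirement not satisfied.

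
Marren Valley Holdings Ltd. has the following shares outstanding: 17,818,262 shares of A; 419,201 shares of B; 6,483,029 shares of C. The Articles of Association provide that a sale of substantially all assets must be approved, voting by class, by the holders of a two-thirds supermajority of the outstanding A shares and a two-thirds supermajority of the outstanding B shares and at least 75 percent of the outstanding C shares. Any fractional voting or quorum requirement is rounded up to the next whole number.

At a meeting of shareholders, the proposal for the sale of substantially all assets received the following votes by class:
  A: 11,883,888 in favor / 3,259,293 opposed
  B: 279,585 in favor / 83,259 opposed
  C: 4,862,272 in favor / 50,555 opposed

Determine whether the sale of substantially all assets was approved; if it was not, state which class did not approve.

A: 2/3 of 17818262 = 11878841.33, rounded up to 11878842; 11,878,842 required, 11,883,888 in favor — approved.
B: 2/3 of 419201 = 279467.33, rounded up to 279468; 279,468 required, 279,585 in favor — approved.
C: 3/4 of 6483029 = 4862271.75, rounded up to 4862272; 4,862,272 required, 4,862,272 in favor — approved.

Approved — every class gave the required vote.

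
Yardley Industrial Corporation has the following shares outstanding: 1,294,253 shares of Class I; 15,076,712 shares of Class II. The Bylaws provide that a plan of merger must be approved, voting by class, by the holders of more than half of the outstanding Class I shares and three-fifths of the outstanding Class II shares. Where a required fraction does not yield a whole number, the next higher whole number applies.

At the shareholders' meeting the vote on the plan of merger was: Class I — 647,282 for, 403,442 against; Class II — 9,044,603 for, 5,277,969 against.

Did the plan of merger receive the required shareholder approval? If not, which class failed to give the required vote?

Not approved — the Class II shares did not give the required vote.

Class I: a majority of 1294253 is 647127; 647,127 required, 647,282 in favor — approved.
Class II: 3/5 of 15076712 = 9046027.20, rounded up to 9046028; 9,046,028 required, 9,044,603 in favor — not approved.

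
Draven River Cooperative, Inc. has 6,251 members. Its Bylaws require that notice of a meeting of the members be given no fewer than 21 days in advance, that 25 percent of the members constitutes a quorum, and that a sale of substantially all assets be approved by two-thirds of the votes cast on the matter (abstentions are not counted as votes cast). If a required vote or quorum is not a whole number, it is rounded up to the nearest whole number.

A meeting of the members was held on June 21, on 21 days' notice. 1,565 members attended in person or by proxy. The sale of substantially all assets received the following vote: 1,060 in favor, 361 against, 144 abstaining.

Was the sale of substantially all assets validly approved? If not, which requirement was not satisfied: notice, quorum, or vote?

Notice: 21 days given; 21 required. Satisfied.
Quorum: 25% of 6,251 = 1,562.75, rounded up to 1,563; 1,565 present. Satisfied.
Vote: requires two-thirds of the votes cast (1,565 − 144 abstaining = 1,421); 2/3 of 1421 = 947.33, rounded up to 948, so 948 needed; 1,060 in favor. Satisfied.

Valid — all requirements satisfied.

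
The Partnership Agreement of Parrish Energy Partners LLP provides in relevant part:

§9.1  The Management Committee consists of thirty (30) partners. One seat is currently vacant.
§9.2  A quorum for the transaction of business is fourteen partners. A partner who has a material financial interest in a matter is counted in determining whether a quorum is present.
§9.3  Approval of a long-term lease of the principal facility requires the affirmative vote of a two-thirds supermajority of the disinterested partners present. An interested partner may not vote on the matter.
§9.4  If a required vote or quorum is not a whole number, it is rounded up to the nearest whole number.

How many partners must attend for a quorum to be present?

The quorum is fixed at 14.

14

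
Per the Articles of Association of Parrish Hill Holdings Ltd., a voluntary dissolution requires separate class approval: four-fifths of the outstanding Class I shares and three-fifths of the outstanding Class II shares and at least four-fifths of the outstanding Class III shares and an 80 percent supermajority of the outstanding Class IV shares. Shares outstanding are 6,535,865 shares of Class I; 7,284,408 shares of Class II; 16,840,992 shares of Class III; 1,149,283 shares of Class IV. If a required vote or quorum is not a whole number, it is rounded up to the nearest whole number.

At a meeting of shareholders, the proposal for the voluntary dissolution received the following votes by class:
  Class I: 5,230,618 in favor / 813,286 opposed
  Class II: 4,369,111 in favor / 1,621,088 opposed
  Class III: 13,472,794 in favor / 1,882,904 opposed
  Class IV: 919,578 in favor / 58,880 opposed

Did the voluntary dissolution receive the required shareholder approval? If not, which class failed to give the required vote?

Class I: 4/5 of 6535865 = 5228692; 5,228,692 required, 5,230,618 in favor — approved.
Class II: 3/5 of 7284408 = 4370644.80, rounded up to 4370645; 4,370,645 required, 4,369,111 in favor — not approved.
Class III: 4/5 of 16840992 = 13472793.60, rounded up to 13472794; 13,472,794 required, 13,472,794 in favor — approved.
Class IV: 4/5 of 1149283 = 919426.40, rounded up to 919427; 919,427 required, 919,578 in favor — approved.

Not approved — the Class II shares did not give the required vote.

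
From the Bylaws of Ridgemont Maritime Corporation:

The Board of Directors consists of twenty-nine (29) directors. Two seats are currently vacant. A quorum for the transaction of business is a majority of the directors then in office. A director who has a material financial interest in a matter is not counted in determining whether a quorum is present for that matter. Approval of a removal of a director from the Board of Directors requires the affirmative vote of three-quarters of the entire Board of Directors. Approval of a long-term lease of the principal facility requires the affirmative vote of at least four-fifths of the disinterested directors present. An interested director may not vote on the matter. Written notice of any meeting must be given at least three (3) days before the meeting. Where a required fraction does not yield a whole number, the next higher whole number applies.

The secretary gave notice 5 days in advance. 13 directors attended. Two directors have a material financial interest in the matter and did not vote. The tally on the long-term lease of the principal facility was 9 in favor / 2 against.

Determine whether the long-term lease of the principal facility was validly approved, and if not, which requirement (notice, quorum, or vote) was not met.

Invalid — quorum requirement not satisfied.

Notice: 5 days given; 3 required (5 ≥ 3). Satisfied.
Quorum: 13 present, but the 2 interested directors do not count, leaving 11. Quorum is 14. Not satisfied.
Vote: the long-term lease of the principal facility requires four-fifths of the disinterested directors present (13 − 2 = 11). 4/5 of 11 = 8.80, rounded up to 9, so 9 affirmative votes are needed; 9 voted in favor. Satisfied. (Moot — without a quorum no business can be validly transacted.)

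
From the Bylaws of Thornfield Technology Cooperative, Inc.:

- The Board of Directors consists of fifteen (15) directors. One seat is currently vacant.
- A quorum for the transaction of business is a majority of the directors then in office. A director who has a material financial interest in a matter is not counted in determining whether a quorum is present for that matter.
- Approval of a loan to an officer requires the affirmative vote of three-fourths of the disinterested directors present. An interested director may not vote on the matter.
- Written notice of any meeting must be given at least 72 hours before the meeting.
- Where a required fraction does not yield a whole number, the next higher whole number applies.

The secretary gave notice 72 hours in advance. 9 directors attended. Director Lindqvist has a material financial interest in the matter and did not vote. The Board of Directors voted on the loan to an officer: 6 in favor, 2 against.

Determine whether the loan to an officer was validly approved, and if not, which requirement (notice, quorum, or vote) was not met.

Notice: 72 hours given; 72 required (72 ≥ 72). Satisfied.
Quorum: 9 present, but the 1 interested director does not count, leaving 8. Quorum is 8. Satisfied.
Vote: the loan to an officer requires three-fourths of the disinterested directors present (9 − 1 = 8). 3/4 of 8 = 6, so 6 affirmative votes are needed; 6 voted in favor. Satisfied.

Valid — all requirements satisfied.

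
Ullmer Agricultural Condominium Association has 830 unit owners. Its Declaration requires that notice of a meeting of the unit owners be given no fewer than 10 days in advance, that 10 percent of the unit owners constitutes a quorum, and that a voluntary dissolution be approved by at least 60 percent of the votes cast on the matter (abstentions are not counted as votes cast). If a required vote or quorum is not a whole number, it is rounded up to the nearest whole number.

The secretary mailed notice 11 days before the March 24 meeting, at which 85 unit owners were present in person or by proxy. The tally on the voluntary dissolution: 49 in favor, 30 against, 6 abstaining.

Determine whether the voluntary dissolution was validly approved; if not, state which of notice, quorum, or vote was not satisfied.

Notice: 11 days given; 10 required. Satisfied.
Quorum: 10% of 830 = 83; 85 present. Satisfied.
Vote: requires three-fifths of the votes cast (85 − 6 abstaining = 79); 3/5 of 79 = 47.40, rounded up to 48, so 48 needed; 49 in favor. Satisfied.

Valid — all requirements satisfied.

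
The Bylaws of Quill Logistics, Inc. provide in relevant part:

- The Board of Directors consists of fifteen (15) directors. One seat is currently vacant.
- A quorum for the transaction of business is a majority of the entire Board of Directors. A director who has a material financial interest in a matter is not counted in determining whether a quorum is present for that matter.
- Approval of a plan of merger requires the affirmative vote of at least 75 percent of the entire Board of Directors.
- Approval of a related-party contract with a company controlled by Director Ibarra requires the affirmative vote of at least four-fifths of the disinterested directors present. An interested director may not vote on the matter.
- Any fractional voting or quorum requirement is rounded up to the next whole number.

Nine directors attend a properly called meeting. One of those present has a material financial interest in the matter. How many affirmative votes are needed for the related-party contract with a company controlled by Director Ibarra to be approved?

7

The related-party contract with a company controlled by Director Ibarra requires four-fifths of the disinterested directors present (9 − 1 = 8).
4/5 of 8 = 6.40, rounded up to 7.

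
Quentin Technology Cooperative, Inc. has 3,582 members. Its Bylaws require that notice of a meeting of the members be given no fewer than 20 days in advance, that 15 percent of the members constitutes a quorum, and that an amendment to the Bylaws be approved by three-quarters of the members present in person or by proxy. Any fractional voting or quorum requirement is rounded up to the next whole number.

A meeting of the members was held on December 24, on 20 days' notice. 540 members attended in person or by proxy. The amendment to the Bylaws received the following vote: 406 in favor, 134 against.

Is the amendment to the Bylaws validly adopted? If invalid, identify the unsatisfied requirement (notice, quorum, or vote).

Notice: 20 days given; 20 required. Satisfied.
Quorum: 15% of 3,582 = 537.30, rounded up to 538; 540 present. Satisfied.
Vote: requires three-fourths of those present (540); 3/4 of 540 = 405, so 405 needed; 406 in favor. Satisfied.

Valid — all requirements satisfied.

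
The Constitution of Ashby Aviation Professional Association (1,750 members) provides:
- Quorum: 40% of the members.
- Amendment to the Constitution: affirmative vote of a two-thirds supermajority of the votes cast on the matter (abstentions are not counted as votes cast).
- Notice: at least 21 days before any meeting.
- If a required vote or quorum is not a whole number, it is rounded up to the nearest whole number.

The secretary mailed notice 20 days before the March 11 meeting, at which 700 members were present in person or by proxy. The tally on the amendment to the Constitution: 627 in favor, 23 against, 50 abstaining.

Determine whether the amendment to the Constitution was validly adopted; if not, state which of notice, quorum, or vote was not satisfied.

Notice: 20 days given; 21 required. Not satisfied.
Quorum: 40% of 1,750 = 700; 700 present. Satisfied.
Vote: requires two-thirds of the votes cast (700 − 50 abstaining = 650); 2/3 of 650 = 433.33, rounded up to 434, so 434 needed; 627 in favor. Satisfied.

Invalid — notice requirement not satisfied.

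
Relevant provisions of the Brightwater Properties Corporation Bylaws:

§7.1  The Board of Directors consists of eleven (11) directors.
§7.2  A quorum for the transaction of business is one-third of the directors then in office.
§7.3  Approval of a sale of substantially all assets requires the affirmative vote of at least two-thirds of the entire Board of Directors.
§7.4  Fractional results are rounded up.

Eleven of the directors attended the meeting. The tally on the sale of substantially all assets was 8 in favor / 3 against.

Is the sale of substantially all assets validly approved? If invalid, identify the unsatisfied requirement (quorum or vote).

Quorum: 11 present; quorum is 4. Satisfied.
Vote: the sale of substantially all assets requires two-thirds of the entire Board of Directors (11). 2/3 of 11 = 7.33, rounded up to 8, so 8 affirmative votes are needed; 8 voted in favor. Satisfied.

Valid — all requirements satisfied.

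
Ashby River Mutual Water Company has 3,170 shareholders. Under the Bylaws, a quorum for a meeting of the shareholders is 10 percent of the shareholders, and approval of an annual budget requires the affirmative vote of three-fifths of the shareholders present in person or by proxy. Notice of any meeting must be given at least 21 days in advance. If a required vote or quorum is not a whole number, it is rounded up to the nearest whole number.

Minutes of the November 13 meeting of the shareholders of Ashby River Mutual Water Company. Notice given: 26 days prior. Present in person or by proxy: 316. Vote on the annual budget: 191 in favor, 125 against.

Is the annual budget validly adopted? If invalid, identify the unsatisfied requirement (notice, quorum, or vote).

Notice: 26 days given; 21 required. Satisfied.
Quorum: 10% of 3,170 = 317; 316 present. Not satisfied.
Vote: requires three-fifths of those present (316); 3/5 of 316 = 189.60, rounded up to 190, so 190 needed; 191 in favor. Satisfied.

Invalid — quorum requirement not satisfied.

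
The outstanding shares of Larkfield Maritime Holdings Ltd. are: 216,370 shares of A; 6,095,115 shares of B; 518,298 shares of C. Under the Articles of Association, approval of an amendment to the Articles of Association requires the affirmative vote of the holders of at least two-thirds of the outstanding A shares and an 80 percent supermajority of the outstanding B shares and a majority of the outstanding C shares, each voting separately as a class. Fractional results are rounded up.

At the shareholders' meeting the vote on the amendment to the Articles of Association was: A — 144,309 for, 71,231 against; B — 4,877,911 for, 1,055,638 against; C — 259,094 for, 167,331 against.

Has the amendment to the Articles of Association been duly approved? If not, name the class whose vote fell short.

Not approved — the C shares did not give the required vote.

A: 2/3 of 216370 = 144246.67, rounded up to 144247; 144,247 required, 144,309 in favor — approved.
B: 4/5 of 6095115 = 4876092; 4,876,092 required, 4,877,911 in favor — approved.
C: a majority of 518298 is 259150; 259,150 required, 259,094 in favor — not approved.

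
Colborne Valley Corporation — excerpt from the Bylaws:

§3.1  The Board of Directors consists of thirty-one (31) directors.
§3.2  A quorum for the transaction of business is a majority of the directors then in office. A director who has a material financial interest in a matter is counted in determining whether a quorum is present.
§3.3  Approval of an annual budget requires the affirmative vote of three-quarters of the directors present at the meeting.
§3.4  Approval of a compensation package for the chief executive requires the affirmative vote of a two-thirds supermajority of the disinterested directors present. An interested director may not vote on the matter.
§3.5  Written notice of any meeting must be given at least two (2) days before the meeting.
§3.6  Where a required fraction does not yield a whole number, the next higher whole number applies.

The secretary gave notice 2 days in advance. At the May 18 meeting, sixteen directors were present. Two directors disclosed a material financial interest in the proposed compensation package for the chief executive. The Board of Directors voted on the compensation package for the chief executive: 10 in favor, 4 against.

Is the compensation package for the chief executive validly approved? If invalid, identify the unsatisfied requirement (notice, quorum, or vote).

Valid — all requirements satisfied.

Notice: 2 days given; 2 required (2 ≥ 2). Satisfied.
Quorum: 16 present (interested directors count toward quorum); quorum is 16. Satisfied.
Vote: the compensation package for the chief executive requires two-thirds of the disinterested directors present (16 − 2 = 14). 2/3 of 14 = 9.33, rounded up to 10, so 10 affirmative votes are needed; 10 voted in favor. Satisfied.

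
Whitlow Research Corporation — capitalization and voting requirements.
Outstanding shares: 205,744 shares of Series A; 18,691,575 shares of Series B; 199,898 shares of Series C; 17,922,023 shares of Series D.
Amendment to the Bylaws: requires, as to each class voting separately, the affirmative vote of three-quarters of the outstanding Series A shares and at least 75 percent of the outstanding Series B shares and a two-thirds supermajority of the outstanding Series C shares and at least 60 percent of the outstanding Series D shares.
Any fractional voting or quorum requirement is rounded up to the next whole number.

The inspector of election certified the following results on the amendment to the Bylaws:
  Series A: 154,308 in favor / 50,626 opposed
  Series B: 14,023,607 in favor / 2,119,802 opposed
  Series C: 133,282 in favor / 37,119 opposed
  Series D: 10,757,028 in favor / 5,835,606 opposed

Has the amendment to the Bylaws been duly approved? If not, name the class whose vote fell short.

Approved — every class gave the required vote.

Series A: 3/4 of 205744 = 154308; 154,308 required, 154,308 in favor — approved.
Series B: 3/4 of 18691575 = 14018681.25, rounded up to 14018682; 14,018,682 required, 14,023,607 in favor — approved.
Series C: 2/3 of 199898 = 133265.33, rounded up to 133266; 133,266 required, 133,282 in favor — approved.
Series D: 3/5 of 17922023 = 10753213.80, rounded up to 10753214; 10,753,214 required, 10,757,028 in favor — approved.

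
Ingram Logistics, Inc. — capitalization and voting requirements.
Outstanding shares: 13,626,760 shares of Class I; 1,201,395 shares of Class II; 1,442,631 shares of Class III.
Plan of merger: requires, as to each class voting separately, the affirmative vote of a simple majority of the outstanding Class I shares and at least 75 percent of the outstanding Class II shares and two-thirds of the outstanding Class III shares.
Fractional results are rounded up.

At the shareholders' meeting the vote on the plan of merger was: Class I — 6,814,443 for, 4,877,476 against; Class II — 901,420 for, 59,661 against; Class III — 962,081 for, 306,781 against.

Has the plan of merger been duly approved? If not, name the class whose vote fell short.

Class I: a majority of 13626760 is 6813381; 6,813,381 required, 6,814,443 in favor — approved.
Class II: 3/4 of 1201395 = 901046.25, rounded up to 901047; 901,047 required, 901,420 in favor — approved.
Class III: 2/3 of 1442631 = 961754; 961,754 required, 962,081 in favor — approved.

Approved — every class gave the required vote.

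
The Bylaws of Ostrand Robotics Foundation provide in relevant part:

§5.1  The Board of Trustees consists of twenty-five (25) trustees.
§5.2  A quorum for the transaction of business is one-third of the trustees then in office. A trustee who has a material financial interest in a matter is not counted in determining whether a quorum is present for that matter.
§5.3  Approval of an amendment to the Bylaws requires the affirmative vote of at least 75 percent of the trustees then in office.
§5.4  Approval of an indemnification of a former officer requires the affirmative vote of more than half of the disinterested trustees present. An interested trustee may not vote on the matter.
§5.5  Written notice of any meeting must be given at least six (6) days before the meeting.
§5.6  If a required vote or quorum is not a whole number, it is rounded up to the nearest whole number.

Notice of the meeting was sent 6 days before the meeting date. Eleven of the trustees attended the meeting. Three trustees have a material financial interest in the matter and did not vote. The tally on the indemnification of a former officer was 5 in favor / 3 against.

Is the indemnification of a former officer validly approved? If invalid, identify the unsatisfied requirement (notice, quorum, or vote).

Notice: 6 days given; 6 required (6 ≥ 6). Satisfied.
Quorum: 11 present, but the 3 interested trustees do not count, leaving 8. Quorum is 9. Not satisfied.
Vote: the indemnification of a former officer requires a majority of the disinterested trustees present (11 − 3 = 8). A majority of 8 is 5, so 5 affirmative votes are needed; 5 voted in favor. Satisfied. (Moot — without a quorum no business can be validly transacted.)

Invalid — quorum requirement not satisfied.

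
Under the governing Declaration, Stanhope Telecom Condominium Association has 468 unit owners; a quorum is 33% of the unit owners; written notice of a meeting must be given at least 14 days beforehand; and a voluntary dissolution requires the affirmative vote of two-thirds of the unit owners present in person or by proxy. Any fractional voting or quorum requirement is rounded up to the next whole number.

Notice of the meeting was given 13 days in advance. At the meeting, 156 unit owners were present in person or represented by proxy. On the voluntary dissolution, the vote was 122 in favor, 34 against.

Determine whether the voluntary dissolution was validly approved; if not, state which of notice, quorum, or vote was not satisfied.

Notice: 13 days given; 14 required. Not satisfied.
Quorum: 33% of 468 = 154.44, rounded up to 155; 156 present. Satisfied.
Vote: requires two-thirds of those present (156); 2/3 of 156 = 104, so 104 needed; 122 in favor. Satisfied.

Invalid — notice requirement not satisfied.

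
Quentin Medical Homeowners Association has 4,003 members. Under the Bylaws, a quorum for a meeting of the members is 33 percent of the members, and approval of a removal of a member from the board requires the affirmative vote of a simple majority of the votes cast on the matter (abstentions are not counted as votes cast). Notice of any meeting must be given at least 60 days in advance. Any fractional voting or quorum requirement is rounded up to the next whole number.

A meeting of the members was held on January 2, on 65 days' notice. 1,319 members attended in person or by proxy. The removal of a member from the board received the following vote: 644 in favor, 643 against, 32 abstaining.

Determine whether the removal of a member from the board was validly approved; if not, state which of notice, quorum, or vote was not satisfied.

Invalid — quorum requirement not satisfied.

Notice: 65 days given; 60 required. Satisfied.
Quorum: 33% of 4,003 = 1,320.99, rounded up to 1,321; 1,319 present. Not satisfied.
Vote: requires a majority of the votes cast (1,319 − 32 abstaining = 1,287); a majority of 1287 is 644, so 644 needed; 644 in favor. Satisfied.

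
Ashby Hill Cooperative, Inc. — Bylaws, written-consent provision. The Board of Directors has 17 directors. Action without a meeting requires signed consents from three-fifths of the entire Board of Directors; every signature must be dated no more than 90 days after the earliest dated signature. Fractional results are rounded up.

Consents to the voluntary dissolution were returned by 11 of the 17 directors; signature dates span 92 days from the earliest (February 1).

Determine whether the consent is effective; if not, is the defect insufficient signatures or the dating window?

Not effective — dating-window requirement not satisfied.

Signatures required: three-fifths of 17 — 3/5 of 17 = 10.20, rounded up to 11, so 11 needed; 11 signed. Sufficient.
Dating window: the latest signature is 92 days after the earliest; the limit is 90 days. Outside the window.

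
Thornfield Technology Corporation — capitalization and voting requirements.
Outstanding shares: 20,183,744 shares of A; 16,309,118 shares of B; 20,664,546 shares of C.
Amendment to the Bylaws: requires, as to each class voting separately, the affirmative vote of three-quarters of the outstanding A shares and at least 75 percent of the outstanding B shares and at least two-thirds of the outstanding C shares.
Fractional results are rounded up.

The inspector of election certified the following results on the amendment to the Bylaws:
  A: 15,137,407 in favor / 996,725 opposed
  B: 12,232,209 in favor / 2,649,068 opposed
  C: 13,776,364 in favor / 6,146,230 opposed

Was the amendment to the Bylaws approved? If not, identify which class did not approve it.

Not approved — the A shares did not give the required vote.

A: 3/4 of 20183744 = 15137808; 15,137,808 required, 15,137,407 in favor — not approved.
B: 3/4 of 16309118 = 12231838.50, rounded up to 12231839; 12,231,839 required, 12,232,209 in favor — approved.
C: 2/3 of 20664546 = 13776364; 13,776,364 required, 13,776,364 in favor — approved.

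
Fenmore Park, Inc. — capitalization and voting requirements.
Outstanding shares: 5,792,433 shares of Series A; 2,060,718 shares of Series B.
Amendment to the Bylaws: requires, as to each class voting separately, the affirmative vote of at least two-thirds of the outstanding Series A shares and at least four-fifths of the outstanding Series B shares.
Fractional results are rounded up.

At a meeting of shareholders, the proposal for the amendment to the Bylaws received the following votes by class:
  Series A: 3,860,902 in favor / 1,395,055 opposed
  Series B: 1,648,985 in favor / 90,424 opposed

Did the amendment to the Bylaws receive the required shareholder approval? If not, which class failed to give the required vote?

Not approved — the Series A shares did not give the required vote.

Series A: 2/3 of 5792433 = 3861622; 3,861,622 required, 3,860,902 in favor — not approved.
Series B: 4/5 of 2060718 = 1648574.40, rounded up to 1648575; 1,648,575 required, 1,648,985 in favor — approved.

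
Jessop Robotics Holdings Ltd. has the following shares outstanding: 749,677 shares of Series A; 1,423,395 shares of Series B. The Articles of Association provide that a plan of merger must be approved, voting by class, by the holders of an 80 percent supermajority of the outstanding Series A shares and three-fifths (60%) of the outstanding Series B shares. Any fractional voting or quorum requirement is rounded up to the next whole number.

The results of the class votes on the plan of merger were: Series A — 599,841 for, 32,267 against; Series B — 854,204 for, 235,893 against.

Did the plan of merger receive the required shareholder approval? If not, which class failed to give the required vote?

Approved — every class gave the required vote.

Series A: 4/5 of 749677 = 599741.60, rounded up to 599742; 599,742 required, 599,841 in favor — approved.
Series B: 3/5 of 1423395 = 854037; 854,037 required, 854,204 in favor — approved.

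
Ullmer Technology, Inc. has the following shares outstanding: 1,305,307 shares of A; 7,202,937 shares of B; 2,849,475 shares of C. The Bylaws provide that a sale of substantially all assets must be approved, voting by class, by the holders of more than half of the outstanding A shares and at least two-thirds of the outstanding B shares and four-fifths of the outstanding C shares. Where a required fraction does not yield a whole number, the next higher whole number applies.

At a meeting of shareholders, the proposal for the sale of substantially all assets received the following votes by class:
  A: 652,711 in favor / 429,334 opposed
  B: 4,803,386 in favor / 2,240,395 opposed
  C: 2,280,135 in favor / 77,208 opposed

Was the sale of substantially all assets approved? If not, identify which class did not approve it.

Approved — every class gave the required vote.

A: a majority of 1305307 is 652654; 652,654 required, 652,711 in favor — approved.
B: 2/3 of 7202937 = 4801958; 4,801,958 required, 4,803,386 in favor — approved.
C: 4/5 of 2849475 = 2279580; 2,279,580 required, 2,280,135 in favor — approved.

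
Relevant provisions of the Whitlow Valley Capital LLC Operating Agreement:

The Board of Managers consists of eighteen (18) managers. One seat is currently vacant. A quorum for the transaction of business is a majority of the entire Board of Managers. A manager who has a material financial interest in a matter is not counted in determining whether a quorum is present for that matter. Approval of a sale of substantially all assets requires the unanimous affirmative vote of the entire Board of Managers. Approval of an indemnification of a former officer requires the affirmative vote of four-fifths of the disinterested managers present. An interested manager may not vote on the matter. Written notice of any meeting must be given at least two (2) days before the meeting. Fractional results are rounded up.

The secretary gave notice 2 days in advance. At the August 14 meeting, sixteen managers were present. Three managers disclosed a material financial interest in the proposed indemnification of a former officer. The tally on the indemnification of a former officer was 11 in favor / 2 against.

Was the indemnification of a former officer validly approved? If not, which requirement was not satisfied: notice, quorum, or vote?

Valid — all requirements satisfied.

Notice: 2 days given; 2 required (2 ≥ 2). Satisfied.
Quorum: 16 present, but the 3 interested managers do not count, leaving 13. Quorum is 10. Satisfied.
Vote: the indemnification of a former officer requires four-fifths of the disinterested managers present (16 − 3 = 13). 4/5 of 13 = 10.40, rounded up to 11, so 11 affirmative votes are needed; 11 voted in favor. Satisfied.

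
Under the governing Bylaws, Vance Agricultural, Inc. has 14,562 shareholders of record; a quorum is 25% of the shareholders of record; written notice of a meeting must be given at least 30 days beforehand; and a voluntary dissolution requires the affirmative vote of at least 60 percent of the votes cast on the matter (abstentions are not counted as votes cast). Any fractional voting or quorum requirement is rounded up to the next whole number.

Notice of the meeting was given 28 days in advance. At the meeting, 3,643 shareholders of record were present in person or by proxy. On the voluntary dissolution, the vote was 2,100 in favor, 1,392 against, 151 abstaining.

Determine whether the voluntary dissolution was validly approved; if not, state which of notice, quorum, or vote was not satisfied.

Notice: 28 days given; 30 required. Not satisfied.
Quorum: 25% of 14,562 = 3,640.50, rounded up to 3,641; 3,643 present. Satisfied.
Vote: requires three-fifths of the votes cast (3,643 − 151 abstaining = 3,492); 3/5 of 3492 = 2095.20, rounded up to 2096, so 2,096 needed; 2,100 in favor. Satisfied.

Invalid — notice requirement not satisfied.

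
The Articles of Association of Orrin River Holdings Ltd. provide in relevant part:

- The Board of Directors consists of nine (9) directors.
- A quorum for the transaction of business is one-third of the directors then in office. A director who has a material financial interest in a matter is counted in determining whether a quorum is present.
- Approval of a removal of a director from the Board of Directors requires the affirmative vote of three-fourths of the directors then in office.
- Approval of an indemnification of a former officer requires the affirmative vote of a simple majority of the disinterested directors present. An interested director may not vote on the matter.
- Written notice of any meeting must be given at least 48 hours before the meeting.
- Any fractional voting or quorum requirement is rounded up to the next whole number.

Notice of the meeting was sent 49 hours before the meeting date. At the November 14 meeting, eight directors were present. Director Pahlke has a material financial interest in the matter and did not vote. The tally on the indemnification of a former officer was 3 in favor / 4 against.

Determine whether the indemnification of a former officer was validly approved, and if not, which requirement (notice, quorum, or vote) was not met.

Notice: 49 hours given; 48 required (49 ≥ 48). Satisfied.
Quorum: 8 present (interested directors count toward quorum); quorum is 3. Satisfied.
Vote: the indemnification of a former officer requires a majority of the disinterested directors present (8 − 1 = 7). A majority of 7 is 4, so 4 affirmative votes are needed; 3 voted in favor. Not satisfied.

Invalid — vote requirement not satisfied.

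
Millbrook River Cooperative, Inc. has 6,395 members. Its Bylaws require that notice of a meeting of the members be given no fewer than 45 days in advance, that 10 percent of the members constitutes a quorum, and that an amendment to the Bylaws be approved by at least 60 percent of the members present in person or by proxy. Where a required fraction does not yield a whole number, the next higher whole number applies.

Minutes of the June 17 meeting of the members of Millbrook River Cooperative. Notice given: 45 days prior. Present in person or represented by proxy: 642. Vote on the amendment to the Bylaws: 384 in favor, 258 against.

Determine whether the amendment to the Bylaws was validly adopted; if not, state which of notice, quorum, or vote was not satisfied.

Invalid — vote requirement not satisfied.

Notice: 45 days given; 45 required. Satisfied.
Quorum: 10% of 6,395 = 639.50, rounded up to 640; 642 present. Satisfied.
Vote: requires three-fifths of those present (642); 3/5 of 642 = 385.20, rounded up to 386, so 386 needed; 384 in favor. Not satisfied.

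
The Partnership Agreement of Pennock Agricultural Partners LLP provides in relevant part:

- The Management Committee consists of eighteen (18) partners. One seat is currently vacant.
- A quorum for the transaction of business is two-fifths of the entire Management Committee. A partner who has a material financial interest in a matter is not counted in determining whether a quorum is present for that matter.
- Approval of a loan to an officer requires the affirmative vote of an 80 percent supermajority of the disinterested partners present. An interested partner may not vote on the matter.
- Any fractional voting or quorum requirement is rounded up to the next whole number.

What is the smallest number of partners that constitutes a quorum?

2/5 of 18 = 7.20, rounded up to 8.

8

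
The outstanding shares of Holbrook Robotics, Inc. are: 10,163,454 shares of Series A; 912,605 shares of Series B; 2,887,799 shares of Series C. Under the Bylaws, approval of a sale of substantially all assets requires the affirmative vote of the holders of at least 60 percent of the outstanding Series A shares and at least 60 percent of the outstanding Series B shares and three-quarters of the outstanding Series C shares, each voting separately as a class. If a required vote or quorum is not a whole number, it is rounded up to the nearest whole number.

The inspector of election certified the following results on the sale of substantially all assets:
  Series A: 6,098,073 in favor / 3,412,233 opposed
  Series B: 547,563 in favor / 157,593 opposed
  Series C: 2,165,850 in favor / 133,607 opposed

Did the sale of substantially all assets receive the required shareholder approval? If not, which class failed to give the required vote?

Approved — every class gave the required vote.

Series A: 3/5 of 10163454 = 6098072.40, rounded up to 6098073; 6,098,073 required, 6,098,073 in favor — approved.
Series B: 3/5 of 912605 = 547563; 547,563 required, 547,563 in favor — approved.
Series C: 3/4 of 2887799 = 2165849.25, rounded up to 2165850; 2,165,850 required, 2,165,850 in favor — approved.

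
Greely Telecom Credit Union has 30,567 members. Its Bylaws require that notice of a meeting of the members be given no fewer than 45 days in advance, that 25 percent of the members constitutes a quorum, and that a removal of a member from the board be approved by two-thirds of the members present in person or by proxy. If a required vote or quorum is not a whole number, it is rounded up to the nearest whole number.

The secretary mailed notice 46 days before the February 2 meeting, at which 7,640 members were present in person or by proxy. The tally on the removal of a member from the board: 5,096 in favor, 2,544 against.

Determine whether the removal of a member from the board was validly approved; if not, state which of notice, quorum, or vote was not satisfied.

Notice: 46 days given; 45 required. Satisfied.
Quorum: 25% of 30,567 = 7,641.75, rounded up to 7,642; 7,640 present. Not satisfied.
Vote: requires two-thirds of those present (7,640); 2/3 of 7640 = 5093.33, rounded up to 5094, so 5,094 needed; 5,096 in favor. Satisfied.

Invalid — quorum requirement not satisfied.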